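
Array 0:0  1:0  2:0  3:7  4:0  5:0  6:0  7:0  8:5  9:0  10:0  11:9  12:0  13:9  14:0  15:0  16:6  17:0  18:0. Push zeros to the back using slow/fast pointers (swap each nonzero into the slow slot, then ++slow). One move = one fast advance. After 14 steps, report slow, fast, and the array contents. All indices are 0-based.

slow=4, fast=14, a=[7, 5, 9, 9, 0, 0, 0, 0, 0, 0, 0, 0, 0, 0, 0, 0, 6, 0, 0]

slow=0 fast=0: a[fast]=0, fast++
slow=0 fast=1: a[fast]=0, fast++
slow=0 fast=2: a[fast]=0, fast++
slow=0 fast=3: a[fast]=7≠0 swap→a[0]=7, slow++,fast++
slow=1 fast=4: a[fast]=0, fast++
slow=1 fast=5: a[fast]=0, fast++
slow=1 fast=6: a[fast]=0, fast++
slow=1 fast=7: a[fast]=0, fast++
slow=1 fast=8: a[fast]=5≠0 swap→a[1]=5, slow++,fast++
slow=2 fast=9: a[fast]=0, fast++
slow=2 fast=10: a[fast]=0, fast++
slow=2 fast=11: a[fast]=9≠0 swap→a[2]=9, slow++,fast++
slow=3 fast=12: a[fast]=0, fast++
slow=3 fast=13: a[fast]=9≠0 swap→a[3]=9, slow++,fast++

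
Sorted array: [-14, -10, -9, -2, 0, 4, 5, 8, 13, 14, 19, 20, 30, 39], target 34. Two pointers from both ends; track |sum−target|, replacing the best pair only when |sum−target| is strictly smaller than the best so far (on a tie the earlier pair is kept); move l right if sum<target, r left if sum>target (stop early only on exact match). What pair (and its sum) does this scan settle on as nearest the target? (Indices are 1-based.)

pair (4, 30) with sum 34 (|Δ|=0)

[1,14] -14+39=25 d=9 * → l++
[2,14] -10+39=29 d=5 * → l++
[3,14] -9+39=30 d=4 * → l++
[4,14] -2+39=37 d=3 * → r--
[4,13] -2+30=28 d=6 → l++
[5,13] 0+30=30 d=4 → l++
[6,13] 4+30=34 d=0 * → stop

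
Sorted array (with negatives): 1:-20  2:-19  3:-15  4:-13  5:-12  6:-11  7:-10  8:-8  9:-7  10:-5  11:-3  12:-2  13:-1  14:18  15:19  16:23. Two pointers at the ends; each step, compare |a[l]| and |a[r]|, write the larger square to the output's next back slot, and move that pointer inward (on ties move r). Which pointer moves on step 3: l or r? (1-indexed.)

r

l=1 r=16: |-20|<=|23| out[16]=529, r--
l=1 r=15: |-20|>|19| out[15]=400, l++
l=2 r=15: |-19|<=|19| out[14]=361, r--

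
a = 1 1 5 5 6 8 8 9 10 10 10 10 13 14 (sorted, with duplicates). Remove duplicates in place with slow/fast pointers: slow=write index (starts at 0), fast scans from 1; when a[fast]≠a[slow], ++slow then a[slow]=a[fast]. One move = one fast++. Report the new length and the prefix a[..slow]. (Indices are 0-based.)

slow=0 fast=1: a[fast]=1=a[slow] dup, fast++
slow=0 fast=2: a[fast]=5≠a[slow]=1 write a[1]=5, slow++,fast++
slow=1 fast=3: a[fast]=5=a[slow] dup, fast++
slow=1 fast=4: a[fast]=6≠a[slow]=5 write a[2]=6, slow++,fast++
slow=2 fast=5: a[fast]=8≠a[slow]=6 write a[3]=8, slow++,fast++
slow=3 fast=6: a[fast]=8=a[slow] dup, fast++
slow=3 fast=7: a[fast]=9≠a[slow]=8 write a[4]=9, slow++,fast++
slow=4 fast=8: a[fast]=10≠a[slow]=9 write a[5]=10, slow++,fast++
slow=5 fast=9: a[fast]=10=a[slow] dup, fast++
slow=5 fast=10: a[fast]=10=a[slow] dup, fast++
slow=5 fast=11: a[fast]=10=a[slow] dup, fast++
slow=5 fast=12: a[fast]=13≠a[slow]=10 write a[6]=13, slow++,fast++
slow=6 fast=13: a[fast]=14≠a[slow]=13 write a[7]=14, slow++,fast++

length 8; prefix = [1, 5, 6, 8, 9, 10, 13, 14]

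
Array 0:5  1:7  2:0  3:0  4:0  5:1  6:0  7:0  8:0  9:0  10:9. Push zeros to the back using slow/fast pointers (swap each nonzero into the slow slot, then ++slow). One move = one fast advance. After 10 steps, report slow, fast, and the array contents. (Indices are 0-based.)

slow=3, fast=10, a=[5, 7, 1, 0, 0, 0, 0, 0, 0, 0, 9]

(s=0,f=0) a[fast]=5≠0 swap→a[0]=5 → slow++,fast++
(s=1,f=1) a[fast]=7≠0 swap→a[1]=7 → slow++,fast++
(s=2,f=2) a[fast]=0 → fast++
(s=2,f=3) a[fast]=0 → fast++
(s=2,f=4) a[fast]=0 → fast++
(s=2,f=5) a[fast]=1≠0 swap→a[2]=1 → slow++,fast++
(s=3,f=6) a[fast]=0 → fast++
(s=3,f=7) a[fast]=0 → fast++
(s=3,f=8) a[fast]=0 → fast++
(s=3,f=9) a[fast]=0 → fast++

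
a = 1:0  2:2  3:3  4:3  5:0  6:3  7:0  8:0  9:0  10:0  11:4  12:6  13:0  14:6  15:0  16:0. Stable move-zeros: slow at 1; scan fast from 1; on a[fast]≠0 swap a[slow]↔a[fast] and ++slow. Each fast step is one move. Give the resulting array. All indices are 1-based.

[2, 3, 3, 3, 4, 6, 6, 0, 0, 0, 0, 0, 0, 0, 0, 0]

(s=1,f=1) a[fast]=0 → fast++
(s=1,f=2) a[fast]=2≠0 swap→a[1]=2 → slow++,fast++
(s=2,f=3) a[fast]=3≠0 swap→a[2]=3 → slow++,fast++
(s=3,f=4) a[fast]=3≠0 swap→a[3]=3 → slow++,fast++
(s=4,f=5) a[fast]=0 → fast++
(s=4,f=6) a[fast]=3≠0 swap→a[4]=3 → slow++,fast++
(s=5,f=7) a[fast]=0 → fast++
(s=5,f=8) a[fast]=0 → fast++
(s=5,f=9) a[fast]=0 → fast++
(s=5,f=10) a[fast]=0 → fast++
(s=5,f=11) a[fast]=4≠0 swap→a[5]=4 → slow++,fast++
(s=6,f=12) a[fast]=6≠0 swap→a[6]=6 → slow++,fast++
(s=7,f=13) a[fast]=0 → fast++
(s=7,f=14) a[fast]=6≠0 swap→a[7]=6 → slow++,fast++
(s=8,f=15) a[fast]=0 → fast++
(s=8,f=16) a[fast]=0 → fast++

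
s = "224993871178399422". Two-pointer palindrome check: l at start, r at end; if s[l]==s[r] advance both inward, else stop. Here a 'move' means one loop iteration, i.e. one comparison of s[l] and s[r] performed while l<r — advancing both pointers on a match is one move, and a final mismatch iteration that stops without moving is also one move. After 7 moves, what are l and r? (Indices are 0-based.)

[0,17] '2'=='2' → l++,r--
[1,16] '2'=='2' → l++,r--
[2,15] '4'=='4' → l++,r--
[3,14] '9'=='9' → l++,r--
[4,13] '9'=='9' → l++,r--
[5,12] '3'=='3' → l++,r--
[6,11] '8'=='8' → l++,r--

l=7, r=10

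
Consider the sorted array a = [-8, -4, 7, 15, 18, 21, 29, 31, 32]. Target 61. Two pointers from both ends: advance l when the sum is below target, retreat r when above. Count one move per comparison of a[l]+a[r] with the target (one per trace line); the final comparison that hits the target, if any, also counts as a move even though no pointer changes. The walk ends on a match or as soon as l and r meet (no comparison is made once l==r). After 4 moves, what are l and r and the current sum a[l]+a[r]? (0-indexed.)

l=0 r=8: -8+32=24 <61, l++
l=1 r=8: -4+32=28 <61, l++
l=2 r=8: 7+32=39 <61, l++
l=3 r=8: 15+32=47 <61, l++

l=4, r=8, sum=50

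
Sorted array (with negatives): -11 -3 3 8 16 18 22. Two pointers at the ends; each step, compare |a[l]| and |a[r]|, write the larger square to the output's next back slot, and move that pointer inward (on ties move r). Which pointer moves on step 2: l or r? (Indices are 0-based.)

r

[0,6] |-11|<=|22| out[6]=484 → r--
[0,5] |-11|<=|18| out[5]=324 → r--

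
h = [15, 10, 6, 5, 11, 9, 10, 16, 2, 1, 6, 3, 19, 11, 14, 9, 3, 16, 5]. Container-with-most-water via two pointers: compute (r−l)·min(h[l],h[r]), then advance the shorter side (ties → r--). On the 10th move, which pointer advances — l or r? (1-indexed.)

r

[1,19] min(15,5)*18=90 best=90 * → r--
[1,18] min(15,16)*17=255 best=255 * → l++
[2,18] min(10,16)*16=160 best=255 → l++
[3,18] min(6,16)*15=90 best=255 → l++
[4,18] min(5,16)*14=70 best=255 → l++
[5,18] min(11,16)*13=143 best=255 → l++
[6,18] min(9,16)*12=108 best=255 → l++
[7,18] min(10,16)*11=110 best=255 → l++
[8,18] min(16,16)*10=160 best=255 → r--
[8,17] min(16,3)*9=27 best=255 → r--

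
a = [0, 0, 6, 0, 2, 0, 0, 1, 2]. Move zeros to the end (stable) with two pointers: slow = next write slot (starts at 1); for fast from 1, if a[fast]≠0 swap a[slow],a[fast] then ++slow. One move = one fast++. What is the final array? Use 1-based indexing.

(s=1,f=1) a[fast]=0 → fast++
(s=1,f=2) a[fast]=0 → fast++
(s=1,f=3) a[fast]=6≠0 swap→a[1]=6 → slow++,fast++
(s=2,f=4) a[fast]=0 → fast++
(s=2,f=5) a[fast]=2≠0 swap→a[2]=2 → slow++,fast++
(s=3,f=6) a[fast]=0 → fast++
(s=3,f=7) a[fast]=0 → fast++
(s=3,f=8) a[fast]=1≠0 swap→a[3]=1 → slow++,fast++
(s=4,f=9) a[fast]=2≠0 swap→a[4]=2 → slow++,fast++

[6, 2, 1, 2, 0, 0, 0, 0, 0]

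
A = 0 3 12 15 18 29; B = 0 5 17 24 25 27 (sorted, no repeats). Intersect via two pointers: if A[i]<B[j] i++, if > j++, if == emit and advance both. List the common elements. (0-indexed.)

i=0 j=0: 0==0 emit, i++,j++
i=1 j=1: 3<5, i++
i=2 j=1: 12>5, j++
i=2 j=2: 12<17, i++
i=3 j=2: 15<17, i++
i=4 j=2: 18>17, j++
i=4 j=3: 18<24, i++
i=5 j=3: 29>24, j++
i=5 j=4: 29>25, j++
i=5 j=5: 29>27, j++

intersection = [0]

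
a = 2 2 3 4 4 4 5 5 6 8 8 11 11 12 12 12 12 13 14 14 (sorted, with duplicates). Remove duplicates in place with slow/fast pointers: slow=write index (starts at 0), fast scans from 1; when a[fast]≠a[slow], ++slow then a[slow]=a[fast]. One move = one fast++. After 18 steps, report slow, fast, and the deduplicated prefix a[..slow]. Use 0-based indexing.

slow=9, fast=19, prefix=[2, 3, 4, 5, 6, 8, 11, 12, 13, 14]

slow=0 fast=1: a[fast]=2=a[slow] dup, fast++
slow=0 fast=2: a[fast]=3≠a[slow]=2 write a[1]=3, slow++,fast++
slow=1 fast=3: a[fast]=4≠a[slow]=3 write a[2]=4, slow++,fast++
slow=2 fast=4: a[fast]=4=a[slow] dup, fast++
slow=2 fast=5: a[fast]=4=a[slow] dup, fast++
slow=2 fast=6: a[fast]=5≠a[slow]=4 write a[3]=5, slow++,fast++
slow=3 fast=7: a[fast]=5=a[slow] dup, fast++
slow=3 fast=8: a[fast]=6≠a[slow]=5 write a[4]=6, slow++,fast++
slow=4 fast=9: a[fast]=8≠a[slow]=6 write a[5]=8, slow++,fast++
slow=5 fast=10: a[fast]=8=a[slow] dup, fast++
slow=5 fast=11: a[fast]=11≠a[slow]=8 write a[6]=11, slow++,fast++
slow=6 fast=12: a[fast]=11=a[slow] dup, fast++
slow=6 fast=13: a[fast]=12≠a[slow]=11 write a[7]=12, slow++,fast++
slow=7 fast=14: a[fast]=12=a[slow] dup, fast++
slow=7 fast=15: a[fast]=12=a[slow] dup, fast++
slow=7 fast=16: a[fast]=12=a[slow] dup, fast++
slow=7 fast=17: a[fast]=13≠a[slow]=12 write a[8]=13, slow++,fast++
slow=8 fast=18: a[fast]=14≠a[slow]=13 write a[9]=14, slow++,fast++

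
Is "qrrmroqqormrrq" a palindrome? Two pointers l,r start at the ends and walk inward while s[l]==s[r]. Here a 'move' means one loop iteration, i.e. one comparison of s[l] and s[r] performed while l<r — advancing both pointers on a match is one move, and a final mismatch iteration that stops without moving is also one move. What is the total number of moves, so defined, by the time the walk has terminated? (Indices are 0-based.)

l=0 r=13: 'q'=='q', l++,r--
l=1 r=12: 'r'=='r', l++,r--
l=2 r=11: 'r'=='r', l++,r--
l=3 r=10: 'm'=='m', l++,r--
l=4 r=9: 'r'=='r', l++,r--
l=5 r=8: 'o'=='o', l++,r--
l=6 r=7: 'q'=='q', l++,r--

7 moves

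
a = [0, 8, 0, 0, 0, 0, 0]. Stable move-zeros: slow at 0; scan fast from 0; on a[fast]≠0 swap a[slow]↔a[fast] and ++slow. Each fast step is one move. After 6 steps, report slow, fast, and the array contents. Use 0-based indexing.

slow=1, fast=6, a=[8, 0, 0, 0, 0, 0, 0]

slow=0 fast=0: a[fast]=0, fast++
slow=0 fast=1: a[fast]=8≠0 swap→a[0]=8, slow++,fast++
slow=1 fast=2: a[fast]=0, fast++
slow=1 fast=3: a[fast]=0, fast++
slow=1 fast=4: a[fast]=0, fast++
slow=1 fast=5: a[fast]=0, fast++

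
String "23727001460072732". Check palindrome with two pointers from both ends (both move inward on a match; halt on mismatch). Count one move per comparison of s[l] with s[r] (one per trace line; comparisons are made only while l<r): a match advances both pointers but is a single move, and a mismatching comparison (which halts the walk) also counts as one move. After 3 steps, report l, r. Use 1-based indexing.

l=1 r=17: '2'=='2', l++,r--
l=2 r=16: '3'=='3', l++,r--
l=3 r=15: '7'=='7', l++,r--

l=4, r=14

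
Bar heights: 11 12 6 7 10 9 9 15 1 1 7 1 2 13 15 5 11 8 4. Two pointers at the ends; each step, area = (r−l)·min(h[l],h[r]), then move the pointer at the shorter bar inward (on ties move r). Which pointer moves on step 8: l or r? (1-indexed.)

l=1 r=19: min(11,4)*18=72 best=72 *, r--
l=1 r=18: min(11,8)*17=136 best=136 *, r--
l=1 r=17: min(11,11)*16=176 best=176 *, r--
l=1 r=16: min(11,5)*15=75 best=176, r--
l=1 r=15: min(11,15)*14=154 best=176, l++
l=2 r=15: min(12,15)*13=156 best=176, l++
l=3 r=15: min(6,15)*12=72 best=176, l++
l=4 r=15: min(7,15)*11=77 best=176, l++

l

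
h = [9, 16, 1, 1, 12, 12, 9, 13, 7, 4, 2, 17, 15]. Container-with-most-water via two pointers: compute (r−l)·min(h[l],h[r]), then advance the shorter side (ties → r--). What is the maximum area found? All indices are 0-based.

l=0 r=12: min(9,15)*12=108 best=108 *, l++
l=1 r=12: min(16,15)*11=165 best=165 *, r--
l=1 r=11: min(16,17)*10=160 best=165, l++
l=2 r=11: min(1,17)*9=9 best=165, l++
l=3 r=11: min(1,17)*8=8 best=165, l++
l=4 r=11: min(12,17)*7=84 best=165, l++
l=5 r=11: min(12,17)*6=72 best=165, l++
l=6 r=11: min(9,17)*5=45 best=165, l++
l=7 r=11: min(13,17)*4=52 best=165, l++
l=8 r=11: min(7,17)*3=21 best=165, l++
l=9 r=11: min(4,17)*2=8 best=165, l++
l=10 r=11: min(2,17)*1=2 best=165, l++

max area = 165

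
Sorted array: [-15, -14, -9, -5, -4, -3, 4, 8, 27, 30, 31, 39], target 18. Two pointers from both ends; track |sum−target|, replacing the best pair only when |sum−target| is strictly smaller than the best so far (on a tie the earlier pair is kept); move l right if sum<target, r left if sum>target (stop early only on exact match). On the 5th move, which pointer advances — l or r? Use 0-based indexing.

r

l=0 r=11: -15+39=24 d=6 *, r--
l=0 r=10: -15+31=16 d=2 *, l++
l=1 r=10: -14+31=17 d=1 *, l++
l=2 r=10: -9+31=22 d=4, r--
l=2 r=9: -9+30=21 d=3, r--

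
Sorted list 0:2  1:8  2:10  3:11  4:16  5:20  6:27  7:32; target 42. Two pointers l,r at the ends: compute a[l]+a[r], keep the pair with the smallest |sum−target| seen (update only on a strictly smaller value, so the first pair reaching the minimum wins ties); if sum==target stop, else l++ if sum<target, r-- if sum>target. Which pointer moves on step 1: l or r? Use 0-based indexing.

[0,7] 2+32=34 d=8 * → l++

l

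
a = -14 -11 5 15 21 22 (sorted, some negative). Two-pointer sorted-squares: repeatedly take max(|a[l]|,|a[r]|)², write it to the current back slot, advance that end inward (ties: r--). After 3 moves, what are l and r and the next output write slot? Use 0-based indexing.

[0,5] |-14|<=|22| out[5]=484 → r--
[0,4] |-14|<=|21| out[4]=441 → r--
[0,3] |-14|<=|15| out[3]=225 → r--

l=0, r=2, next write slot=2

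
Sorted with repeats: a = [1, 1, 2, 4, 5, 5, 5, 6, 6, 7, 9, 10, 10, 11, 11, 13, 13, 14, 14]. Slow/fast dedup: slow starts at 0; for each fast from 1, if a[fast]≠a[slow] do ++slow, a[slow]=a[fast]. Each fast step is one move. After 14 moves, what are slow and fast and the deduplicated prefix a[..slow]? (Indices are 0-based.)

slow=0 fast=1: a[fast]=1=a[slow] dup, fast++
slow=0 fast=2: a[fast]=2≠a[slow]=1 write a[1]=2, slow++,fast++
slow=1 fast=3: a[fast]=4≠a[slow]=2 write a[2]=4, slow++,fast++
slow=2 fast=4: a[fast]=5≠a[slow]=4 write a[3]=5, slow++,fast++
slow=3 fast=5: a[fast]=5=a[slow] dup, fast++
slow=3 fast=6: a[fast]=5=a[slow] dup, fast++
slow=3 fast=7: a[fast]=6≠a[slow]=5 write a[4]=6, slow++,fast++
slow=4 fast=8: a[fast]=6=a[slow] dup, fast++
slow=4 fast=9: a[fast]=7≠a[slow]=6 write a[5]=7, slow++,fast++
slow=5 fast=10: a[fast]=9≠a[slow]=7 write a[6]=9, slow++,fast++
slow=6 fast=11: a[fast]=10≠a[slow]=9 write a[7]=10, slow++,fast++
slow=7 fast=12: a[fast]=10=a[slow] dup, fast++
slow=7 fast=13: a[fast]=11≠a[slow]=10 write a[8]=11, slow++,fast++
slow=8 fast=14: a[fast]=11=a[slow] dup, fast++

slow=8, fast=15, prefix=[1, 2, 4, 5, 6, 7, 9, 10, 11]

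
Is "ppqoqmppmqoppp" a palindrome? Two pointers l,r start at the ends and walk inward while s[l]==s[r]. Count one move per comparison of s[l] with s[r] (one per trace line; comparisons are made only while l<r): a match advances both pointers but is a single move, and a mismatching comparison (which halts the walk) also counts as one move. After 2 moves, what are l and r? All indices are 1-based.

l=3, r=12

[1,14] 'p'=='p' → l++,r--
[2,13] 'p'=='p' → l++,r--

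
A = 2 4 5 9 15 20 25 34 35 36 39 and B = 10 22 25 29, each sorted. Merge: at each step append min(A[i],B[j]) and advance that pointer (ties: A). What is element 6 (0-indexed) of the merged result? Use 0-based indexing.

merged[6] = 20

i=0 j=0: A[i]=2<=B[j]=10 take 2, i++
i=1 j=0: A[i]=4<=B[j]=10 take 4, i++
i=2 j=0: A[i]=5<=B[j]=10 take 5, i++
i=3 j=0: A[i]=9<=B[j]=10 take 9, i++
i=4 j=0: A[i]=15>B[j]=10 take 10, j++
i=4 j=1: A[i]=15<=B[j]=22 take 15, i++
i=5 j=1: A[i]=20<=B[j]=22 take 20, i++
i=6 j=1: A[i]=25>B[j]=22 take 22, j++
i=6 j=2: A[i]=25<=B[j]=25 take 25, i++
i=7 j=2: A[i]=34>B[j]=25 take 25, j++
i=7 j=3: A[i]=34>B[j]=29 take 29, j++
i=7 j=4: B done, take A[i]=34, i++
i=8 j=4: B done, take A[i]=35, i++
i=9 j=4: B done, take A[i]=36, i++
i=10 j=4: B done, take A[i]=39, i++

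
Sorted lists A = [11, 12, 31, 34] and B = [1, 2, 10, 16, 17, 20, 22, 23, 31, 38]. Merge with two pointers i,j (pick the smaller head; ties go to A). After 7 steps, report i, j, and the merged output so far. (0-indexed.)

i=2, j=5, merged so far=[1, 2, 10, 11, 12, 16, 17]

i=0 j=0: A[i]=11>B[j]=1 take 1, j++
i=0 j=1: A[i]=11>B[j]=2 take 2, j++
i=0 j=2: A[i]=11>B[j]=10 take 10, j++
i=0 j=3: A[i]=11<=B[j]=16 take 11, i++
i=1 j=3: A[i]=12<=B[j]=16 take 12, i++
i=2 j=3: A[i]=31>B[j]=16 take 16, j++
i=2 j=4: A[i]=31>B[j]=17 take 17, j++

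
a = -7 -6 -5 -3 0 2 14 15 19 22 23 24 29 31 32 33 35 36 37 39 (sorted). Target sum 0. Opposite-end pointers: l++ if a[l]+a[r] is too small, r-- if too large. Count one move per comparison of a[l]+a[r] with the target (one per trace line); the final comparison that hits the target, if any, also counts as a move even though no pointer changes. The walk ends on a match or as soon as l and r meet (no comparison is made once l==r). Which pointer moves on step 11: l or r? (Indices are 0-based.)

[0,19] -7+39=32 >0 → r--
[0,18] -7+37=30 >0 → r--
[0,17] -7+36=29 >0 → r--
[0,16] -7+35=28 >0 → r--
[0,15] -7+33=26 >0 → r--
[0,14] -7+32=25 >0 → r--
[0,13] -7+31=24 >0 → r--
[0,12] -7+29=22 >0 → r--
[0,11] -7+24=17 >0 → r--
[0,10] -7+23=16 >0 → r--
[0,9] -7+22=15 >0 → r--

r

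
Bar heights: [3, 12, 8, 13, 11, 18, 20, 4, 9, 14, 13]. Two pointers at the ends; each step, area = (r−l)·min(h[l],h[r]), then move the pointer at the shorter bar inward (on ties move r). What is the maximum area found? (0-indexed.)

l=0 r=10: min(3,13)*10=30 best=30 *, l++
l=1 r=10: min(12,13)*9=108 best=108 *, l++
l=2 r=10: min(8,13)*8=64 best=108, l++
l=3 r=10: min(13,13)*7=91 best=108, r--
l=3 r=9: min(13,14)*6=78 best=108, l++
l=4 r=9: min(11,14)*5=55 best=108, l++
l=5 r=9: min(18,14)*4=56 best=108, r--
l=5 r=8: min(18,9)*3=27 best=108, r--
l=5 r=7: min(18,4)*2=8 best=108, r--
l=5 r=6: min(18,20)*1=18 best=108, l++

max area = 108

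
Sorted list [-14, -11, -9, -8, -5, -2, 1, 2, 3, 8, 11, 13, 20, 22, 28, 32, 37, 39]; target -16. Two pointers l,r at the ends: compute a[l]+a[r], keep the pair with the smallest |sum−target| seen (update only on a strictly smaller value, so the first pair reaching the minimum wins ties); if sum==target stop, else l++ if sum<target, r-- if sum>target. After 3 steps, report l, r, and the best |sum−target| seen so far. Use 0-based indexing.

l=0 r=17: -14+39=25 d=41 *, r--
l=0 r=16: -14+37=23 d=39 *, r--
l=0 r=15: -14+32=18 d=34 *, r--

l=0, r=14, best |Δ|=34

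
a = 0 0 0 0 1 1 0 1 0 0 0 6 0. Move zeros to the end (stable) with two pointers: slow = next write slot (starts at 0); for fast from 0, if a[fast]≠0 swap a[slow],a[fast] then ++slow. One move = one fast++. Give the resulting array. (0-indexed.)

[1, 1, 1, 6, 0, 0, 0, 0, 0, 0, 0, 0, 0]

slow=0 fast=0: a[fast]=0, fast++
slow=0 fast=1: a[fast]=0, fast++
slow=0 fast=2: a[fast]=0, fast++
slow=0 fast=3: a[fast]=0, fast++
slow=0 fast=4: a[fast]=1≠0 swap→a[0]=1, slow++,fast++
slow=1 fast=5: a[fast]=1≠0 swap→a[1]=1, slow++,fast++
slow=2 fast=6: a[fast]=0, fast++
slow=2 fast=7: a[fast]=1≠0 swap→a[2]=1, slow++,fast++
slow=3 fast=8: a[fast]=0, fast++
slow=3 fast=9: a[fast]=0, fast++
slow=3 fast=10: a[fast]=0, fast++
slow=3 fast=11: a[fast]=6≠0 swap→a[3]=6, slow++,fast++
slow=4 fast=12: a[fast]=0, fast++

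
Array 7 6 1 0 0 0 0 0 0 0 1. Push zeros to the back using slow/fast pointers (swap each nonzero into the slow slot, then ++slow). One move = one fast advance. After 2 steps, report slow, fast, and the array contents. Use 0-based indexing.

(s=0,f=0) a[fast]=7≠0 swap→a[0]=7 → slow++,fast++
(s=1,f=1) a[fast]=6≠0 swap→a[1]=6 → slow++,fast++

slow=2, fast=2, a=[7, 6, 1, 0, 0, 0, 0, 0, 0, 0, 1]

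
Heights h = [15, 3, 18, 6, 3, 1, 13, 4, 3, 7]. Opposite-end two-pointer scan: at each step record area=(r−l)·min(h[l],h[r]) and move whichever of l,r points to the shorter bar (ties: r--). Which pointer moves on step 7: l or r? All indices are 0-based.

r

l=0 r=9: min(15,7)*9=63 best=63 *, r--
l=0 r=8: min(15,3)*8=24 best=63, r--
l=0 r=7: min(15,4)*7=28 best=63, r--
l=0 r=6: min(15,13)*6=78 best=78 *, r--
l=0 r=5: min(15,1)*5=5 best=78, r--
l=0 r=4: min(15,3)*4=12 best=78, r--
l=0 r=3: min(15,6)*3=18 best=78, r--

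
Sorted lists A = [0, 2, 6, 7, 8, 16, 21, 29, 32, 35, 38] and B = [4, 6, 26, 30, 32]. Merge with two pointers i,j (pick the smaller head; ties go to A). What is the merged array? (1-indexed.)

i=1 j=1: A[i]=0<=B[j]=4 take 0, i++
i=2 j=1: A[i]=2<=B[j]=4 take 2, i++
i=3 j=1: A[i]=6>B[j]=4 take 4, j++
i=3 j=2: A[i]=6<=B[j]=6 take 6, i++
i=4 j=2: A[i]=7>B[j]=6 take 6, j++
i=4 j=3: A[i]=7<=B[j]=26 take 7, i++
i=5 j=3: A[i]=8<=B[j]=26 take 8, i++
i=6 j=3: A[i]=16<=B[j]=26 take 16, i++
i=7 j=3: A[i]=21<=B[j]=26 take 21, i++
i=8 j=3: A[i]=29>B[j]=26 take 26, j++
i=8 j=4: A[i]=29<=B[j]=30 take 29, i++
i=9 j=4: A[i]=32>B[j]=30 take 30, j++
i=9 j=5: A[i]=32<=B[j]=32 take 32, i++
i=10 j=5: A[i]=35>B[j]=32 take 32, j++
i=10 j=6: B done, take A[i]=35, i++
i=11 j=6: B done, take A[i]=38, i++

[0, 2, 4, 6, 6, 7, 8, 16, 21, 26, 29, 30, 32, 32, 35, 38]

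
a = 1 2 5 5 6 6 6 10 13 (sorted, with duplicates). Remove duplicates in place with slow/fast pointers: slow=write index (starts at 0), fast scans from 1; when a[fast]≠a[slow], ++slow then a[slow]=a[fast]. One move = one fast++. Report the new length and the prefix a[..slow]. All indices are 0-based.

length 6; prefix = [1, 2, 5, 6, 10, 13]

(s=0,f=1) a[fast]=2≠a[slow]=1 write a[1]=2 → slow++,fast++
(s=1,f=2) a[fast]=5≠a[slow]=2 write a[2]=5 → slow++,fast++
(s=2,f=3) a[fast]=5=a[slow] dup → fast++
(s=2,f=4) a[fast]=6≠a[slow]=5 write a[3]=6 → slow++,fast++
(s=3,f=5) a[fast]=6=a[slow] dup → fast++
(s=3,f=6) a[fast]=6=a[slow] dup → fast++
(s=3,f=7) a[fast]=10≠a[slow]=6 write a[4]=10 → slow++,fast++
(s=4,f=8) a[fast]=13≠a[slow]=10 write a[5]=13 → slow++,fast++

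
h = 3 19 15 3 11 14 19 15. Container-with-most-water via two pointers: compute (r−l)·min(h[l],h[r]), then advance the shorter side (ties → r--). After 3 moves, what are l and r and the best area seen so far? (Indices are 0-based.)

[0,7] min(3,15)*7=21 best=21 * → l++
[1,7] min(19,15)*6=90 best=90 * → r--
[1,6] min(19,19)*5=95 best=95 * → r--

l=1, r=5, best area=95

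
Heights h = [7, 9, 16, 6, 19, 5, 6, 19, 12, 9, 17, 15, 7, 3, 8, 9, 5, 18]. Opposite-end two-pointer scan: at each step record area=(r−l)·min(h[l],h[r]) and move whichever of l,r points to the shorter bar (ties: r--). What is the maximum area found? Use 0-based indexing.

[0,17] min(7,18)*17=119 best=119 * → l++
[1,17] min(9,18)*16=144 best=144 * → l++
[2,17] min(16,18)*15=240 best=240 * → l++
[3,17] min(6,18)*14=84 best=240 → l++
[4,17] min(19,18)*13=234 best=240 → r--
[4,16] min(19,5)*12=60 best=240 → r--
[4,15] min(19,9)*11=99 best=240 → r--
[4,14] min(19,8)*10=80 best=240 → r--
[4,13] min(19,3)*9=27 best=240 → r--
[4,12] min(19,7)*8=56 best=240 → r--
[4,11] min(19,15)*7=105 best=240 → r--
[4,10] min(19,17)*6=102 best=240 → r--
[4,9] min(19,9)*5=45 best=240 → r--
[4,8] min(19,12)*4=48 best=240 → r--
[4,7] min(19,19)*3=57 best=240 → r--
[4,6] min(19,6)*2=12 best=240 → r--
[4,5] min(19,5)*1=5 best=240 → r--

max area = 240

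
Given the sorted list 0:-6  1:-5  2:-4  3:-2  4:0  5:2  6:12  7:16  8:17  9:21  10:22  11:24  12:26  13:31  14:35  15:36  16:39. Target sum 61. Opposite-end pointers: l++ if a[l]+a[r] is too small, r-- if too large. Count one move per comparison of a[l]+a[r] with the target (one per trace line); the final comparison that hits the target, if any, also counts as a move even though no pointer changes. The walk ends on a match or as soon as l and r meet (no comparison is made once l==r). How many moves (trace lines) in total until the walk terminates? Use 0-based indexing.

[0,16] -6+39=33 <61 → l++
[1,16] -5+39=34 <61 → l++
[2,16] -4+39=35 <61 → l++
[3,16] -2+39=37 <61 → l++
[4,16] 0+39=39 <61 → l++
[5,16] 2+39=41 <61 → l++
[6,16] 12+39=51 <61 → l++
[7,16] 16+39=55 <61 → l++
[8,16] 17+39=56 <61 → l++
[9,16] 21+39=60 <61 → l++
[10,16] 22+39=61 → found

11 moves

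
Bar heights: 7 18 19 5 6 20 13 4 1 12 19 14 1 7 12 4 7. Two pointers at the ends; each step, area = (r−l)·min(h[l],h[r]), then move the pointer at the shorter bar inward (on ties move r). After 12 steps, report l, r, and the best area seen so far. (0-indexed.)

l=0 r=16: min(7,7)*16=112 best=112 *, r--
l=0 r=15: min(7,4)*15=60 best=112, r--
l=0 r=14: min(7,12)*14=98 best=112, l++
l=1 r=14: min(18,12)*13=156 best=156 *, r--
l=1 r=13: min(18,7)*12=84 best=156, r--
l=1 r=12: min(18,1)*11=11 best=156, r--
l=1 r=11: min(18,14)*10=140 best=156, r--
l=1 r=10: min(18,19)*9=162 best=162 *, l++
l=2 r=10: min(19,19)*8=152 best=162, r--
l=2 r=9: min(19,12)*7=84 best=162, r--
l=2 r=8: min(19,1)*6=6 best=162, r--
l=2 r=7: min(19,4)*5=20 best=162, r--

l=2, r=6, best area=162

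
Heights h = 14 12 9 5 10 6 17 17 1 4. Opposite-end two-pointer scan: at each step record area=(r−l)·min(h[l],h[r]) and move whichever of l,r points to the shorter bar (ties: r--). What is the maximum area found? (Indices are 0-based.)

max area = 98

[0,9] min(14,4)*9=36 best=36 * → r--
[0,8] min(14,1)*8=8 best=36 → r--
[0,7] min(14,17)*7=98 best=98 * → l++
[1,7] min(12,17)*6=72 best=98 → l++
[2,7] min(9,17)*5=45 best=98 → l++
[3,7] min(5,17)*4=20 best=98 → l++
[4,7] min(10,17)*3=30 best=98 → l++
[5,7] min(6,17)*2=12 best=98 → l++
[6,7] min(17,17)*1=17 best=98 → r--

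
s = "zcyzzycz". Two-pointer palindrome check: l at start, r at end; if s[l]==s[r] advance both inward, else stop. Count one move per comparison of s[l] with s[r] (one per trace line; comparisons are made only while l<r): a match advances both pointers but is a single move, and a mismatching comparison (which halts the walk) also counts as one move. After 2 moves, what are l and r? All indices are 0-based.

l=2, r=5

l=0 r=7: 'z'=='z', l++,r--
l=1 r=6: 'c'=='c', l++,r--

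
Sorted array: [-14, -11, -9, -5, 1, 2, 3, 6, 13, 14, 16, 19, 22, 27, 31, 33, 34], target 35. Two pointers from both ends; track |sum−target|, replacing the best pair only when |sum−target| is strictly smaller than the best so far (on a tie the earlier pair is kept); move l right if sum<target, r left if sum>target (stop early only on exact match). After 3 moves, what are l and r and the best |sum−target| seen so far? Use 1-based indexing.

[1,17] -14+34=20 d=15 * → l++
[2,17] -11+34=23 d=12 * → l++
[3,17] -9+34=25 d=10 * → l++

l=4, r=17, best |Δ|=10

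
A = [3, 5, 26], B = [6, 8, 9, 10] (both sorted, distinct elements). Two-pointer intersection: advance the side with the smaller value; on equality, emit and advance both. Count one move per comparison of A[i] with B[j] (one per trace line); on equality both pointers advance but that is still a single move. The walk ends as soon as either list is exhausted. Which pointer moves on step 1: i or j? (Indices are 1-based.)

[i=1,j=1] 3<6 → i++

i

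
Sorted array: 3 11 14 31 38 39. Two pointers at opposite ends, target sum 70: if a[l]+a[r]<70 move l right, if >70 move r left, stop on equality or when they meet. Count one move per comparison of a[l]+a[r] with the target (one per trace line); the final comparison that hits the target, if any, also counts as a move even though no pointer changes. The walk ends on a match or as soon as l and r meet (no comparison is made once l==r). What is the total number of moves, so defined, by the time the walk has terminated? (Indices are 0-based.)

[0,5] 3+39=42 <70 → l++
[1,5] 11+39=50 <70 → l++
[2,5] 14+39=53 <70 → l++
[3,5] 31+39=70 → found

4 moves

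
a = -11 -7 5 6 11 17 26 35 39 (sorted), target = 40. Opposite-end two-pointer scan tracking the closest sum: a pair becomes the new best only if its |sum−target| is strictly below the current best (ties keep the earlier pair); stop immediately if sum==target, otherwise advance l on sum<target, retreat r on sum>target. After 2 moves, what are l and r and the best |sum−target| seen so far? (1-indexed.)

l=3, r=9, best |Δ|=8

[1,9] -11+39=28 d=12 * → l++
[2,9] -7+39=32 d=8 * → l++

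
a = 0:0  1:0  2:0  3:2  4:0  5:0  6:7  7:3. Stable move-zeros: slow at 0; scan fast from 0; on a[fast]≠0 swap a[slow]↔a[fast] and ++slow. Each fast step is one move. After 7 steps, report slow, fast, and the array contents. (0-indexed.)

(s=0,f=0) a[fast]=0 → fast++
(s=0,f=1) a[fast]=0 → fast++
(s=0,f=2) a[fast]=0 → fast++
(s=0,f=3) a[fast]=2≠0 swap→a[0]=2 → slow++,fast++
(s=1,f=4) a[fast]=0 → fast++
(s=1,f=5) a[fast]=0 → fast++
(s=1,f=6) a[fast]=7≠0 swap→a[1]=7 → slow++,fast++

slow=2, fast=7, a=[2, 7, 0, 0, 0, 0, 0, 3]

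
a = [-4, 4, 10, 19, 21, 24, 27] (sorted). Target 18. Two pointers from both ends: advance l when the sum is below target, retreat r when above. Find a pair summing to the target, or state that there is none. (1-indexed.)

[1,7] -4+27=23 >18 → r--
[1,6] -4+24=20 >18 → r--
[1,5] -4+21=17 <18 → l++
[2,5] 4+21=25 >18 → r--
[2,4] 4+19=23 >18 → r--
[2,3] 4+10=14 <18 → l++

no pair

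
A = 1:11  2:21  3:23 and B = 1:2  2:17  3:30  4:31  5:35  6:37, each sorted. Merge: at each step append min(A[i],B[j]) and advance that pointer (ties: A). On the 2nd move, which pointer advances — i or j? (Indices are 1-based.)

i

[i=1,j=1] A[i]=11>B[j]=2 take 2 → j++
[i=1,j=2] A[i]=11<=B[j]=17 take 11 → i++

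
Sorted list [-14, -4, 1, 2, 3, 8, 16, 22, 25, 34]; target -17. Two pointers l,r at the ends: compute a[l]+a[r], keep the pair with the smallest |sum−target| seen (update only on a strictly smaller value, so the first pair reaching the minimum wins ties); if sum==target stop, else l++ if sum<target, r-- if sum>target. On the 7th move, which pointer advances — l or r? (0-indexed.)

r

[0,9] -14+34=20 d=37 * → r--
[0,8] -14+25=11 d=28 * → r--
[0,7] -14+22=8 d=25 * → r--
[0,6] -14+16=2 d=19 * → r--
[0,5] -14+8=-6 d=11 * → r--
[0,4] -14+3=-11 d=6 * → r--
[0,3] -14+2=-12 d=5 * → r--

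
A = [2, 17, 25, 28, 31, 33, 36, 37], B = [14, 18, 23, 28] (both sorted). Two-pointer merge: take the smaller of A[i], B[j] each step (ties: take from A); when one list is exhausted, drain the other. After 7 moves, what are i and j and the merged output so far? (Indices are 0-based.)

i=0 j=0: A[i]=2<=B[j]=14 take 2, i++
i=1 j=0: A[i]=17>B[j]=14 take 14, j++
i=1 j=1: A[i]=17<=B[j]=18 take 17, i++
i=2 j=1: A[i]=25>B[j]=18 take 18, j++
i=2 j=2: A[i]=25>B[j]=23 take 23, j++
i=2 j=3: A[i]=25<=B[j]=28 take 25, i++
i=3 j=3: A[i]=28<=B[j]=28 take 28, i++

i=4, j=3, merged so far=[2, 14, 17, 18, 23, 25, 28]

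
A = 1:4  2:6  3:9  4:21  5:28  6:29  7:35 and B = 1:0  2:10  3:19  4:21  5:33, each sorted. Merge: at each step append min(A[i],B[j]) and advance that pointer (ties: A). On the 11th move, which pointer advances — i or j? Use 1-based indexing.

i=1 j=1: A[i]=4>B[j]=0 take 0, j++
i=1 j=2: A[i]=4<=B[j]=10 take 4, i++
i=2 j=2: A[i]=6<=B[j]=10 take 6, i++
i=3 j=2: A[i]=9<=B[j]=10 take 9, i++
i=4 j=2: A[i]=21>B[j]=10 take 10, j++
i=4 j=3: A[i]=21>B[j]=19 take 19, j++
i=4 j=4: A[i]=21<=B[j]=21 take 21, i++
i=5 j=4: A[i]=28>B[j]=21 take 21, j++
i=5 j=5: A[i]=28<=B[j]=33 take 28, i++
i=6 j=5: A[i]=29<=B[j]=33 take 29, i++
i=7 j=5: A[i]=35>B[j]=33 take 33, j++

j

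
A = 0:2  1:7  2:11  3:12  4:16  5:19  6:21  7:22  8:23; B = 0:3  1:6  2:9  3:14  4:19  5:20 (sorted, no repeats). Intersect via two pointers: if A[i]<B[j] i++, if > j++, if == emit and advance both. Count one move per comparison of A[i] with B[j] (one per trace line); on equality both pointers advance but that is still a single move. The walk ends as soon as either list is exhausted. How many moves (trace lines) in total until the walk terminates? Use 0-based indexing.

11 moves

[i=0,j=0] 2<3 → i++
[i=1,j=0] 7>3 → j++
[i=1,j=1] 7>6 → j++
[i=1,j=2] 7<9 → i++
[i=2,j=2] 11>9 → j++
[i=2,j=3] 11<14 → i++
[i=3,j=3] 12<14 → i++
[i=4,j=3] 16>14 → j++
[i=4,j=4] 16<19 → i++
[i=5,j=4] 19==19 emit → i++,j++
[i=6,j=5] 21>20 → j++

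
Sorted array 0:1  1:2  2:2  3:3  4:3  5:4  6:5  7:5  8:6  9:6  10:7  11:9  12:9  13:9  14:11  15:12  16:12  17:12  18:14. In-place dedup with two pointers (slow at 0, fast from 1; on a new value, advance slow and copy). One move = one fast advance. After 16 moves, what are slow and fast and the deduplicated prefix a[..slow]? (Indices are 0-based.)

(s=0,f=1) a[fast]=2≠a[slow]=1 write a[1]=2 → slow++,fast++
(s=1,f=2) a[fast]=2=a[slow] dup → fast++
(s=1,f=3) a[fast]=3≠a[slow]=2 write a[2]=3 → slow++,fast++
(s=2,f=4) a[fast]=3=a[slow] dup → fast++
(s=2,f=5) a[fast]=4≠a[slow]=3 write a[3]=4 → slow++,fast++
(s=3,f=6) a[fast]=5≠a[slow]=4 write a[4]=5 → slow++,fast++
(s=4,f=7) a[fast]=5=a[slow] dup → fast++
(s=4,f=8) a[fast]=6≠a[slow]=5 write a[5]=6 → slow++,fast++
(s=5,f=9) a[fast]=6=a[slow] dup → fast++
(s=5,f=10) a[fast]=7≠a[slow]=6 write a[6]=7 → slow++,fast++
(s=6,f=11) a[fast]=9≠a[slow]=7 write a[7]=9 → slow++,fast++
(s=7,f=12) a[fast]=9=a[slow] dup → fast++
(s=7,f=13) a[fast]=9=a[slow] dup → fast++
(s=7,f=14) a[fast]=11≠a[slow]=9 write a[8]=11 → slow++,fast++
(s=8,f=15) a[fast]=12≠a[slow]=11 write a[9]=12 → slow++,fast++
(s=9,f=16) a[fast]=12=a[slow] dup → fast++

slow=9, fast=17, prefix=[1, 2, 3, 4, 5, 6, 7, 9, 11, 12]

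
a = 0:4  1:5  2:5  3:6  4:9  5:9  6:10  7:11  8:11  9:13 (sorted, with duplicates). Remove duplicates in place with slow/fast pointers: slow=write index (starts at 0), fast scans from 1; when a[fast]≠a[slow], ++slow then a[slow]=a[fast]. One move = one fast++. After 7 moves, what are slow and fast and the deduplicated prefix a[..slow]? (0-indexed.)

slow=5, fast=8, prefix=[4, 5, 6, 9, 10, 11]

slow=0 fast=1: a[fast]=5≠a[slow]=4 write a[1]=5, slow++,fast++
slow=1 fast=2: a[fast]=5=a[slow] dup, fast++
slow=1 fast=3: a[fast]=6≠a[slow]=5 write a[2]=6, slow++,fast++
slow=2 fast=4: a[fast]=9≠a[slow]=6 write a[3]=9, slow++,fast++
slow=3 fast=5: a[fast]=9=a[slow] dup, fast++
slow=3 fast=6: a[fast]=10≠a[slow]=9 write a[4]=10, slow++,fast++
slow=4 fast=7: a[fast]=11≠a[slow]=10 write a[5]=11, slow++,fast++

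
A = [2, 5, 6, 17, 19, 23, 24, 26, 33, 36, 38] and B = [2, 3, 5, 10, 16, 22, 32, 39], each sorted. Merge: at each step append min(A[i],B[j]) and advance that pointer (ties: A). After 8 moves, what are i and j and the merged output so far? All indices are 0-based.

[i=0,j=0] A[i]=2<=B[j]=2 take 2 → i++
[i=1,j=0] A[i]=5>B[j]=2 take 2 → j++
[i=1,j=1] A[i]=5>B[j]=3 take 3 → j++
[i=1,j=2] A[i]=5<=B[j]=5 take 5 → i++
[i=2,j=2] A[i]=6>B[j]=5 take 5 → j++
[i=2,j=3] A[i]=6<=B[j]=10 take 6 → i++
[i=3,j=3] A[i]=17>B[j]=10 take 10 → j++
[i=3,j=4] A[i]=17>B[j]=16 take 16 → j++

i=3, j=5, merged so far=[2, 2, 3, 5, 5, 6, 10, 16]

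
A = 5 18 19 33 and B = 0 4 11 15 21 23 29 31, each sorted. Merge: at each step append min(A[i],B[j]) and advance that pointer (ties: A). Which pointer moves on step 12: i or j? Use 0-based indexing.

i

i=0 j=0: A[i]=5>B[j]=0 take 0, j++
i=0 j=1: A[i]=5>B[j]=4 take 4, j++
i=0 j=2: A[i]=5<=B[j]=11 take 5, i++
i=1 j=2: A[i]=18>B[j]=11 take 11, j++
i=1 j=3: A[i]=18>B[j]=15 take 15, j++
i=1 j=4: A[i]=18<=B[j]=21 take 18, i++
i=2 j=4: A[i]=19<=B[j]=21 take 19, i++
i=3 j=4: A[i]=33>B[j]=21 take 21, j++
i=3 j=5: A[i]=33>B[j]=23 take 23, j++
i=3 j=6: A[i]=33>B[j]=29 take 29, j++
i=3 j=7: A[i]=33>B[j]=31 take 31, j++
i=3 j=8: B done, take A[i]=33, i++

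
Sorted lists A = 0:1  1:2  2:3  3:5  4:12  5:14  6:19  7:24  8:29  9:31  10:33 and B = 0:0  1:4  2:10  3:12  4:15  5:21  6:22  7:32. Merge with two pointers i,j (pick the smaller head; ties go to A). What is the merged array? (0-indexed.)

[i=0,j=0] A[i]=1>B[j]=0 take 0 → j++
[i=0,j=1] A[i]=1<=B[j]=4 take 1 → i++
[i=1,j=1] A[i]=2<=B[j]=4 take 2 → i++
[i=2,j=1] A[i]=3<=B[j]=4 take 3 → i++
[i=3,j=1] A[i]=5>B[j]=4 take 4 → j++
[i=3,j=2] A[i]=5<=B[j]=10 take 5 → i++
[i=4,j=2] A[i]=12>B[j]=10 take 10 → j++
[i=4,j=3] A[i]=12<=B[j]=12 take 12 → i++
[i=5,j=3] A[i]=14>B[j]=12 take 12 → j++
[i=5,j=4] A[i]=14<=B[j]=15 take 14 → i++
[i=6,j=4] A[i]=19>B[j]=15 take 15 → j++
[i=6,j=5] A[i]=19<=B[j]=21 take 19 → i++
[i=7,j=5] A[i]=24>B[j]=21 take 21 → j++
[i=7,j=6] A[i]=24>B[j]=22 take 22 → j++
[i=7,j=7] A[i]=24<=B[j]=32 take 24 → i++
[i=8,j=7] A[i]=29<=B[j]=32 take 29 → i++
[i=9,j=7] A[i]=31<=B[j]=32 take 31 → i++
[i=10,j=7] A[i]=33>B[j]=32 take 32 → j++
[i=10,j=8] B done, take A[i]=33 → i++

[0, 1, 2, 3, 4, 5, 10, 12, 12, 14, 15, 19, 21, 22, 24, 29, 31, 32, 33]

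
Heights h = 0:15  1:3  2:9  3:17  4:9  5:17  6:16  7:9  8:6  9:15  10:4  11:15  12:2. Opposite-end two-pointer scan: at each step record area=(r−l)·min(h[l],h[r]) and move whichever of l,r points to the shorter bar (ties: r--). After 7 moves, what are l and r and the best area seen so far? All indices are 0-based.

l=0 r=12: min(15,2)*12=24 best=24 *, r--
l=0 r=11: min(15,15)*11=165 best=165 *, r--
l=0 r=10: min(15,4)*10=40 best=165, r--
l=0 r=9: min(15,15)*9=135 best=165, r--
l=0 r=8: min(15,6)*8=48 best=165, r--
l=0 r=7: min(15,9)*7=63 best=165, r--
l=0 r=6: min(15,16)*6=90 best=165, l++

l=1, r=6, best area=165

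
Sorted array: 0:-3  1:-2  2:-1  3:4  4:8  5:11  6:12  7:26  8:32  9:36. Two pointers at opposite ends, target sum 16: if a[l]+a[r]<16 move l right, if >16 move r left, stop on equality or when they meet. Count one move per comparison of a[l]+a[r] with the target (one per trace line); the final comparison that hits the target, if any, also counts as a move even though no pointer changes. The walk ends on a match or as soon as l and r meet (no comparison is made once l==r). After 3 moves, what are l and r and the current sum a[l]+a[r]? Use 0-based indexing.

l=0 r=9: -3+36=33 >16, r--
l=0 r=8: -3+32=29 >16, r--
l=0 r=7: -3+26=23 >16, r--

l=0, r=6, sum=9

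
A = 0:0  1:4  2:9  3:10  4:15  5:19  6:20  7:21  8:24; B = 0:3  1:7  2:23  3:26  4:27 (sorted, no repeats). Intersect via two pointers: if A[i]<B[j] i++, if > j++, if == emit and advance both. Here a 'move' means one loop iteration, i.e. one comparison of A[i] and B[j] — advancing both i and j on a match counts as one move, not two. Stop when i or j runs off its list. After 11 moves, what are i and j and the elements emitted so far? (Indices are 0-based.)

i=0 j=0: 0<3, i++
i=1 j=0: 4>3, j++
i=1 j=1: 4<7, i++
i=2 j=1: 9>7, j++
i=2 j=2: 9<23, i++
i=3 j=2: 10<23, i++
i=4 j=2: 15<23, i++
i=5 j=2: 19<23, i++
i=6 j=2: 20<23, i++
i=7 j=2: 21<23, i++
i=8 j=2: 24>23, j++

i=8, j=3, emitted=[]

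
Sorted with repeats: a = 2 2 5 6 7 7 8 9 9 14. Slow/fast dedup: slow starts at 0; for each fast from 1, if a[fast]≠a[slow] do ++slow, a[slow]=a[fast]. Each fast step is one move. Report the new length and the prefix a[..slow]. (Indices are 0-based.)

slow=0 fast=1: a[fast]=2=a[slow] dup, fast++
slow=0 fast=2: a[fast]=5≠a[slow]=2 write a[1]=5, slow++,fast++
slow=1 fast=3: a[fast]=6≠a[slow]=5 write a[2]=6, slow++,fast++
slow=2 fast=4: a[fast]=7≠a[slow]=6 write a[3]=7, slow++,fast++
slow=3 fast=5: a[fast]=7=a[slow] dup, fast++
slow=3 fast=6: a[fast]=8≠a[slow]=7 write a[4]=8, slow++,fast++
slow=4 fast=7: a[fast]=9≠a[slow]=8 write a[5]=9, slow++,fast++
slow=5 fast=8: a[fast]=9=a[slow] dup, fast++
slow=5 fast=9: a[fast]=14≠a[slow]=9 write a[6]=14, slow++,fast++

length 7; prefix = [2, 5, 6, 7, 8, 9, 14]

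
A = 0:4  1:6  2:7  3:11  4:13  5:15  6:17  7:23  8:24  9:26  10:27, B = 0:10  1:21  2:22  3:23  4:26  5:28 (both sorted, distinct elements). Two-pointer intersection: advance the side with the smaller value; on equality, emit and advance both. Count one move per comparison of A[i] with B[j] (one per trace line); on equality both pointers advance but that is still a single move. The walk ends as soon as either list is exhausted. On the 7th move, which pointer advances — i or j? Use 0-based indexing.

i

[i=0,j=0] 4<10 → i++
[i=1,j=0] 6<10 → i++
[i=2,j=0] 7<10 → i++
[i=3,j=0] 11>10 → j++
[i=3,j=1] 11<21 → i++
[i=4,j=1] 13<21 → i++
[i=5,j=1] 15<21 → i++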